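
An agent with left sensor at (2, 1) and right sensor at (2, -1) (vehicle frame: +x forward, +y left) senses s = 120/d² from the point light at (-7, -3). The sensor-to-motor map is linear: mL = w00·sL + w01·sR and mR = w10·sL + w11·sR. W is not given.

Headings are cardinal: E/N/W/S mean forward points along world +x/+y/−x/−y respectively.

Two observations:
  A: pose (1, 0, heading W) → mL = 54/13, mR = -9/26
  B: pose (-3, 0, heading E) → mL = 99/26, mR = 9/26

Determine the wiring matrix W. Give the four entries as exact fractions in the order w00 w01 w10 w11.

1 1/2 -1/2 1/2

obs A: pose=(1,0,W) → sL=3, sR=30/13, mL=54/13, mR=-9/26
obs B: pose=(-3,0,E) → sL=30/13, sR=3, mL=99/26, mR=9/26
sensor matrix S = [[3, 30/13], [30/13, 3]]; det S = 621/169
solve [mL_A; mL_B] = S·[w00; w01] and [mR_A; mR_B] = S·[w10; w11]:
  w00 = 1, w01 = 1/2, w10 = -1/2, w11 = 1/2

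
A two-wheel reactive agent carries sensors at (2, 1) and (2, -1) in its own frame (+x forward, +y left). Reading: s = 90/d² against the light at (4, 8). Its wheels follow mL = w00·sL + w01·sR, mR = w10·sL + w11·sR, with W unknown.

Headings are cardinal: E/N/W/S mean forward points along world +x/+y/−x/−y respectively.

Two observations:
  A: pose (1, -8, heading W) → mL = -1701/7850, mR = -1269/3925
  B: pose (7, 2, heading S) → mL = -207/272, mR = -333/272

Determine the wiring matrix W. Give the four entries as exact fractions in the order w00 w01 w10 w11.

1/2 -1 -1/2 -1/2

obs A: pose=(1,-8,W) → sL=45/157, sR=9/25, mL=-1701/7850, mR=-1269/3925
obs B: pose=(7,2,S) → sL=9/8, sR=45/34, mL=-207/272, mR=-333/272
sensor matrix S = [[45/157, 9/25], [9/8, 45/34]]; det S = -13689/533800
solve [mL_A; mL_B] = S·[w00; w01] and [mR_A; mR_B] = S·[w10; w11]:
  w00 = 1/2, w01 = -1, w10 = -1/2, w11 = -1/2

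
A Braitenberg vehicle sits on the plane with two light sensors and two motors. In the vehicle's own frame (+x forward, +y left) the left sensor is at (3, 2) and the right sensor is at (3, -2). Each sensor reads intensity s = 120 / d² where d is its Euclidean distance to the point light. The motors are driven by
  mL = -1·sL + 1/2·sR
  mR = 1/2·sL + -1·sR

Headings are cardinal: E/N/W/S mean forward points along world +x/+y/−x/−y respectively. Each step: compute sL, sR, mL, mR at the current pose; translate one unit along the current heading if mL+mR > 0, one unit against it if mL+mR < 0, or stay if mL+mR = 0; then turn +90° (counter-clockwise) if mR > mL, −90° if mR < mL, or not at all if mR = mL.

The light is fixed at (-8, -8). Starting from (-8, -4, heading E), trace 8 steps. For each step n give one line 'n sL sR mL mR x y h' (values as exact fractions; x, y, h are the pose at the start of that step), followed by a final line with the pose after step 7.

0 8/3 120/13 76/39 -308/39 -8 -4 E
1 60 12 -54 18 -9 -4 S
2 120/53 120/13 1620/689 -5580/689 -9 -3 E
3 30 6 -27 9 -10 -3 S
4 24/13 120/17 372/221 -1356/221 -10 -2 E
5 12 60/17 -174/17 42/17 -11 -2 S
6 40/27 24/5 124/135 -548/135 -11 -1 E
7 6 30/13 -63/13 9/13 -12 -1 S
final -12 0 E

n=0: pose=(-8,-4,E); sL=8/3, sR=120/13; mL=76/39, mR=-308/39; mL+mR=-232/39 → advance -1; mR−mL=-128/13 → turn -1·90°
n=1: pose=(-9,-4,S); sL=60, sR=12; mL=-54, mR=18; mL+mR=-36 → advance -1; mR−mL=72 → turn +1·90°
n=2: pose=(-9,-3,E); sL=120/53, sR=120/13; mL=1620/689, mR=-5580/689; mL+mR=-3960/689 → advance -1; mR−mL=-7200/689 → turn -1·90°
n=3: pose=(-10,-3,S); sL=30, sR=6; mL=-27, mR=9; mL+mR=-18 → advance -1; mR−mL=36 → turn +1·90°
n=4: pose=(-10,-2,E); sL=24/13, sR=120/17; mL=372/221, mR=-1356/221; mL+mR=-984/221 → advance -1; mR−mL=-1728/221 → turn -1·90°
n=5: pose=(-11,-2,S); sL=12, sR=60/17; mL=-174/17, mR=42/17; mL+mR=-132/17 → advance -1; mR−mL=216/17 → turn +1·90°
n=6: pose=(-11,-1,E); sL=40/27, sR=24/5; mL=124/135, mR=-548/135; mL+mR=-424/135 → advance -1; mR−mL=-224/45 → turn -1·90°
n=7: pose=(-12,-1,S); sL=6, sR=30/13; mL=-63/13, mR=9/13; mL+mR=-54/13 → advance -1; mR−mL=72/13 → turn +1·90°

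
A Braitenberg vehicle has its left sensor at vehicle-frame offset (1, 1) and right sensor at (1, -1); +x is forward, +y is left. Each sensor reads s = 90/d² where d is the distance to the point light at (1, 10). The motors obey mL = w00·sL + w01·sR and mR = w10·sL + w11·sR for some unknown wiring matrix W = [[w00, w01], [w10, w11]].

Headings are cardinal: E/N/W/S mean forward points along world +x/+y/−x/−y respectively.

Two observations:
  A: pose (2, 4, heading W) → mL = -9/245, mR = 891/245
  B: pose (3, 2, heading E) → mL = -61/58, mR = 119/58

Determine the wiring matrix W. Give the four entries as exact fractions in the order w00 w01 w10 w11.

obs A: pose=(2,4,W) → sL=90/49, sR=18/5, mL=-9/245, mR=891/245
obs B: pose=(3,2,E) → sL=45/29, sR=1, mL=-61/58, mR=119/58
sensor matrix S = [[90/49, 18/5], [45/29, 1]]; det S = -5328/1421
solve [mL_A; mL_B] = S·[w00; w01] and [mR_A; mR_B] = S·[w10; w11]:
  w00 = -1, w01 = 1/2, w10 = 1, w11 = 1/2

-1 1/2 1 1/2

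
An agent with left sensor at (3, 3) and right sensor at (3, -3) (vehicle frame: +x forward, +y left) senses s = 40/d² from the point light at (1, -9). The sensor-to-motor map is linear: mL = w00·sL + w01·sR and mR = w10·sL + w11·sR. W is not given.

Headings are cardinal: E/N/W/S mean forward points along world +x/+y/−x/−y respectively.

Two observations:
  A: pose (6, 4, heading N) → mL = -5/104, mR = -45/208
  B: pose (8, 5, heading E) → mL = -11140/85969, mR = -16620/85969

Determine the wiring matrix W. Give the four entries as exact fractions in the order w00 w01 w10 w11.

obs A: pose=(6,4,N) → sL=2/13, sR=1/8, mL=-5/104, mR=-45/208
obs B: pose=(8,5,E) → sL=40/389, sR=40/221, mL=-11140/85969, mR=-16620/85969
sensor matrix S = [[2/13, 1/8], [40/389, 40/221]]; det S = 16755/1117597
solve [mL_A; mL_B] = S·[w00; w01] and [mR_A; mR_B] = S·[w10; w11]:
  w00 = 1/2, w01 = -1, w10 = -1, w11 = -1/2

1/2 -1 -1 -1/2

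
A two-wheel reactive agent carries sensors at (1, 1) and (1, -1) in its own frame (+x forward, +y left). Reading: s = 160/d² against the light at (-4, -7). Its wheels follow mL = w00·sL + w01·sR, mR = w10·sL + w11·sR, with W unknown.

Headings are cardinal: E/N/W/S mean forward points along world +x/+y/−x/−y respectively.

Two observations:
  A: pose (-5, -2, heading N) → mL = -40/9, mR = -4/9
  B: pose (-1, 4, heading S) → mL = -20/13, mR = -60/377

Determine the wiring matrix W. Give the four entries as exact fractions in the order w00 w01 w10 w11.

0 -1 1 -1

obs A: pose=(-5,-2,N) → sL=4, sR=40/9, mL=-40/9, mR=-4/9
obs B: pose=(-1,4,S) → sL=40/29, sR=20/13, mL=-20/13, mR=-60/377
sensor matrix S = [[4, 40/9], [40/29, 20/13]]; det S = 80/3393
solve [mL_A; mL_B] = S·[w00; w01] and [mR_A; mR_B] = S·[w10; w11]:
  w00 = 0, w01 = -1, w10 = 1, w11 = -1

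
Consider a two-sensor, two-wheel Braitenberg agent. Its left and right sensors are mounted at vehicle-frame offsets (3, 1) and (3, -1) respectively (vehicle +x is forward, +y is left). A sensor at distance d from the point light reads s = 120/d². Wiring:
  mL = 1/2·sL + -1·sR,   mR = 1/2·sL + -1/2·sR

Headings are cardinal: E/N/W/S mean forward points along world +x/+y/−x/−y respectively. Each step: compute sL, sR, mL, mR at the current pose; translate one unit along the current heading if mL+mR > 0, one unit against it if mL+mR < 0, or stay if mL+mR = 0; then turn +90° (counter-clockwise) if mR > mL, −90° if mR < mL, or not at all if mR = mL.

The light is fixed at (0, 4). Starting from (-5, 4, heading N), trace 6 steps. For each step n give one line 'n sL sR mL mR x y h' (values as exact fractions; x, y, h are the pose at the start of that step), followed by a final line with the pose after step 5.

0 8/3 24/5 -52/15 -16/15 -5 4 N
1 30/17 15/8 -135/136 -15/272 -5 3 W
2 24/5 120/41 -108/205 192/205 -4 3 S
3 60 12 18 24 -4 2 E
4 120/17 24 -348/17 -144/17 -3 2 N
5 30/13 3 -24/13 -9/26 -3 1 W
final -2 1 S

n=0: pose=(-5,4,N); sL=8/3, sR=24/5; mL=-52/15, mR=-16/15; mL+mR=-68/15 → advance -1; mR−mL=12/5 → turn +1·90°
n=1: pose=(-5,3,W); sL=30/17, sR=15/8; mL=-135/136, mR=-15/272; mL+mR=-285/272 → advance -1; mR−mL=15/16 → turn +1·90°
n=2: pose=(-4,3,S); sL=24/5, sR=120/41; mL=-108/205, mR=192/205; mL+mR=84/205 → advance +1; mR−mL=60/41 → turn +1·90°
n=3: pose=(-4,2,E); sL=60, sR=12; mL=18, mR=24; mL+mR=42 → advance +1; mR−mL=6 → turn +1·90°
n=4: pose=(-3,2,N); sL=120/17, sR=24; mL=-348/17, mR=-144/17; mL+mR=-492/17 → advance -1; mR−mL=12 → turn +1·90°
n=5: pose=(-3,1,W); sL=30/13, sR=3; mL=-24/13, mR=-9/26; mL+mR=-57/26 → advance -1; mR−mL=3/2 → turn +1·90°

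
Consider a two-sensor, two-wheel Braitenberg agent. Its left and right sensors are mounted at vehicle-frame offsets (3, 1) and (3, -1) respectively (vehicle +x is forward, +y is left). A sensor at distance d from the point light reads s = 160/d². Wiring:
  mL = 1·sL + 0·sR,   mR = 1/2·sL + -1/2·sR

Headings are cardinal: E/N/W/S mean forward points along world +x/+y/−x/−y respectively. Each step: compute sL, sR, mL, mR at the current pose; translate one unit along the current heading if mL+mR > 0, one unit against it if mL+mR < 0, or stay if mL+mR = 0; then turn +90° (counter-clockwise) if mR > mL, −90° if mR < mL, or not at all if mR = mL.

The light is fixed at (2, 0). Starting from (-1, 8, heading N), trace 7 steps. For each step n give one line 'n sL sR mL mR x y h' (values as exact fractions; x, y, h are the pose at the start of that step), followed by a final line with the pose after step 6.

0 160/137 32/25 160/137 -192/3425 -1 8 N
1 8/5 5/2 8/5 -9/20 -1 9 E
2 160/37 32/9 160/37 128/333 0 9 S
3 80/37 80/53 80/37 640/1961 0 8 W
4 160/137 32/25 160/137 -192/3425 -1 8 N
5 8/5 5/2 8/5 -9/20 -1 9 E
6 160/37 32/9 160/37 128/333 0 9 S
final 0 8 W

n=0: pose=(-1,8,N); sL=160/137, sR=32/25; mL=160/137, mR=-192/3425; mL+mR=3808/3425 → advance +1; mR−mL=-4192/3425 → turn -1·90°
n=1: pose=(-1,9,E); sL=8/5, sR=5/2; mL=8/5, mR=-9/20; mL+mR=23/20 → advance +1; mR−mL=-41/20 → turn -1·90°
n=2: pose=(0,9,S); sL=160/37, sR=32/9; mL=160/37, mR=128/333; mL+mR=1568/333 → advance +1; mR−mL=-1312/333 → turn -1·90°
n=3: pose=(0,8,W); sL=80/37, sR=80/53; mL=80/37, mR=640/1961; mL+mR=4880/1961 → advance +1; mR−mL=-3600/1961 → turn -1·90°
n=4: pose=(-1,8,N); sL=160/137, sR=32/25; mL=160/137, mR=-192/3425; mL+mR=3808/3425 → advance +1; mR−mL=-4192/3425 → turn -1·90°
n=5: pose=(-1,9,E); sL=8/5, sR=5/2; mL=8/5, mR=-9/20; mL+mR=23/20 → advance +1; mR−mL=-41/20 → turn -1·90°
n=6: pose=(0,9,S); sL=160/37, sR=32/9; mL=160/37, mR=128/333; mL+mR=1568/333 → advance +1; mR−mL=-1312/333 → turn -1·90°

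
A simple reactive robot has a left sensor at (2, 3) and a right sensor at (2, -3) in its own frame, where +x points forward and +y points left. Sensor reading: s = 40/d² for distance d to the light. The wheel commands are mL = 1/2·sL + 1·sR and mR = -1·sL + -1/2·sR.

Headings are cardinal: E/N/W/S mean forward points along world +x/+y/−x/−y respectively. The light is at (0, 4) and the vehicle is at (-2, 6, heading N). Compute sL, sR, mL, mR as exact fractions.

left sensor world pos  = (-5, 8); dL² = 41
right sensor world pos = (1, 8); dR² = 17
sL = 40/41 = 40/41
sR = 40/17 = 40/17
mL = 1/2·sL + 1·sR = 1980/697
mR = -1·sL + -1/2·sR = -1500/697

40/41 40/17 1980/697 -1500/697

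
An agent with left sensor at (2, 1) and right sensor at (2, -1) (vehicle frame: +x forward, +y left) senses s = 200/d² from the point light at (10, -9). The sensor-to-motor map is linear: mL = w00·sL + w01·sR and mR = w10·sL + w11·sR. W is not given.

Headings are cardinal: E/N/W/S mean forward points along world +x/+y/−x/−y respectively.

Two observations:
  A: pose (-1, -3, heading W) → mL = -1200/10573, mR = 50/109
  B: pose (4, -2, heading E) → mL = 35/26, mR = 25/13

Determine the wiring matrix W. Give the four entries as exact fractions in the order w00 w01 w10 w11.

-1 1 0 1/2

obs A: pose=(-1,-3,W) → sL=100/97, sR=100/109, mL=-1200/10573, mR=50/109
obs B: pose=(4,-2,E) → sL=5/2, sR=50/13, mL=35/26, mR=25/13
sensor matrix S = [[100/97, 100/109], [5/2, 50/13]]; det S = 229750/137449
solve [mL_A; mL_B] = S·[w00; w01] and [mR_A; mR_B] = S·[w10; w11]:
  w00 = -1, w01 = 1, w10 = 0, w11 = 1/2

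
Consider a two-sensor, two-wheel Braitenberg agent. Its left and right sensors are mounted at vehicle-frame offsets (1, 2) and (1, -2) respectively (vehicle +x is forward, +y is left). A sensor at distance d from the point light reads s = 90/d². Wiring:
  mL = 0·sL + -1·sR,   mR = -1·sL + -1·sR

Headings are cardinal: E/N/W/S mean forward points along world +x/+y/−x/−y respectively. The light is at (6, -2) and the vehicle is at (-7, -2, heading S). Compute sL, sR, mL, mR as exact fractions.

45/61 45/113 -45/113 -7830/6893

left sensor world pos  = (-5, -3); dL² = 122
right sensor world pos = (-9, -3); dR² = 226
sL = 90/122 = 45/61
sR = 90/226 = 45/113
mL = 0·sL + -1·sR = -45/113
mR = -1·sL + -1·sR = -7830/6893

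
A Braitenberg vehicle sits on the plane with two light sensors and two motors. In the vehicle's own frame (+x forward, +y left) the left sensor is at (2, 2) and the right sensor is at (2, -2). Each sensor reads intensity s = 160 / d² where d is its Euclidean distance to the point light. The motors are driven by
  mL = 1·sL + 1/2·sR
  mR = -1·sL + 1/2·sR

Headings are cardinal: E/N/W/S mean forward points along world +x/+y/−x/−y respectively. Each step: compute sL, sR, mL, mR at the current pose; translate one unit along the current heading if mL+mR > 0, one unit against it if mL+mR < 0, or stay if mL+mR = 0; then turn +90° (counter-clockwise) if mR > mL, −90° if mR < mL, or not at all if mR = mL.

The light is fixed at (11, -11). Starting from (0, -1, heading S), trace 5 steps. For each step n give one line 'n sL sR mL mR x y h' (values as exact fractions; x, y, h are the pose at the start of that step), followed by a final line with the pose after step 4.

n=0: pose=(0,-1,S); sL=32/29, sR=160/233; mL=9776/6757, mR=-5136/6757; mL+mR=160/233 → advance +1; mR−mL=-64/29 → turn -1·90°
n=1: pose=(0,-2,W); sL=80/109, sR=16/29; mL=3192/3161, mR=-1448/3161; mL+mR=16/29 → advance +1; mR−mL=-160/109 → turn -1·90°
n=2: pose=(-1,-2,N); sL=160/317, sR=160/221; mL=60720/70057, mR=-10000/70057; mL+mR=160/221 → advance +1; mR−mL=-320/317 → turn -1·90°
n=3: pose=(-1,-1,E); sL=40/61, sR=40/41; mL=2860/2501, mR=-420/2501; mL+mR=40/41 → advance +1; mR−mL=-80/61 → turn -1·90°
n=4: pose=(0,-1,S); sL=32/29, sR=160/233; mL=9776/6757, mR=-5136/6757; mL+mR=160/233 → advance +1; mR−mL=-64/29 → turn -1·90°

0 32/29 160/233 9776/6757 -5136/6757 0 -1 S
1 80/109 16/29 3192/3161 -1448/3161 0 -2 W
2 160/317 160/221 60720/70057 -10000/70057 -1 -2 N
3 40/61 40/41 2860/2501 -420/2501 -1 -1 E
4 32/29 160/233 9776/6757 -5136/6757 0 -1 S
final 0 -2 W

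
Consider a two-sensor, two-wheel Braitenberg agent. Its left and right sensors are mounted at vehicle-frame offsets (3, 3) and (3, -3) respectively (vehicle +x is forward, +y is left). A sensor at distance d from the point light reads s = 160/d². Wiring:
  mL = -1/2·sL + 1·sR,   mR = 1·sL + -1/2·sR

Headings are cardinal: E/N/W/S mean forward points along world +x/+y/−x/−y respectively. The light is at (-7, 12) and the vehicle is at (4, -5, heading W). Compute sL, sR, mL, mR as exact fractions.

left sensor world pos  = (1, -8); dL² = 464
right sensor world pos = (1, -2); dR² = 260
sL = 160/464 = 10/29
sR = 160/260 = 8/13
mL = -1/2·sL + 1·sR = 167/377
mR = 1·sL + -1/2·sR = 14/377

10/29 8/13 167/377 14/377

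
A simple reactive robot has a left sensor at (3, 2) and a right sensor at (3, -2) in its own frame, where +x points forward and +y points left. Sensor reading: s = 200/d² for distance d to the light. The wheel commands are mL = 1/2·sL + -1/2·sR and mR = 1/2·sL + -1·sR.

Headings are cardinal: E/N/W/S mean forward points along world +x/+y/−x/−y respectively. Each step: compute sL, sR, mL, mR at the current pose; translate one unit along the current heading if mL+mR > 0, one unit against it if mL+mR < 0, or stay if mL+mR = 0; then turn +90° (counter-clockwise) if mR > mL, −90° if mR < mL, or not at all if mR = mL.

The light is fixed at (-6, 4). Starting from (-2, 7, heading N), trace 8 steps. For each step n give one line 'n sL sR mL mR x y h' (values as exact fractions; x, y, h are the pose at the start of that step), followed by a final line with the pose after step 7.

n=0: pose=(-2,7,N); sL=5, sR=25/9; mL=10/9, mR=-5/18; mL+mR=5/6 → advance +1; mR−mL=-25/18 → turn -1·90°
n=1: pose=(-2,8,E); sL=40/17, sR=200/53; mL=-640/901, mR=-2340/901; mL+mR=-2980/901 → advance -1; mR−mL=-100/53 → turn -1·90°
n=2: pose=(-3,8,S); sL=100/13, sR=100; mL=-600/13, mR=-1250/13; mL+mR=-1850/13 → advance -1; mR−mL=-50 → turn -1·90°
n=3: pose=(-3,9,W); sL=200/9, sR=200/49; mL=4000/441, mR=3100/441; mL+mR=7100/441 → advance +1; mR−mL=-100/49 → turn -1·90°
n=4: pose=(-4,9,N); sL=25/8, sR=5/2; mL=5/16, mR=-15/16; mL+mR=-5/8 → advance -1; mR−mL=-5/4 → turn -1·90°
n=5: pose=(-4,8,E); sL=200/61, sR=200/29; mL=-3200/1769, mR=-9300/1769; mL+mR=-12500/1769 → advance -1; mR−mL=-100/29 → turn -1·90°
n=6: pose=(-5,8,S); sL=20, sR=100; mL=-40, mR=-90; mL+mR=-130 → advance -1; mR−mL=-50 → turn -1·90°
n=7: pose=(-5,9,W); sL=200/13, sR=200/53; mL=4000/689, mR=2700/689; mL+mR=6700/689 → advance +1; mR−mL=-100/53 → turn -1·90°

0 5 25/9 10/9 -5/18 -2 7 N
1 40/17 200/53 -640/901 -2340/901 -2 8 E
2 100/13 100 -600/13 -1250/13 -3 8 S
3 200/9 200/49 4000/441 3100/441 -3 9 W
4 25/8 5/2 5/16 -15/16 -4 9 N
5 200/61 200/29 -3200/1769 -9300/1769 -4 8 E
6 20 100 -40 -90 -5 8 S
7 200/13 200/53 4000/689 2700/689 -5 9 W
final -6 9 N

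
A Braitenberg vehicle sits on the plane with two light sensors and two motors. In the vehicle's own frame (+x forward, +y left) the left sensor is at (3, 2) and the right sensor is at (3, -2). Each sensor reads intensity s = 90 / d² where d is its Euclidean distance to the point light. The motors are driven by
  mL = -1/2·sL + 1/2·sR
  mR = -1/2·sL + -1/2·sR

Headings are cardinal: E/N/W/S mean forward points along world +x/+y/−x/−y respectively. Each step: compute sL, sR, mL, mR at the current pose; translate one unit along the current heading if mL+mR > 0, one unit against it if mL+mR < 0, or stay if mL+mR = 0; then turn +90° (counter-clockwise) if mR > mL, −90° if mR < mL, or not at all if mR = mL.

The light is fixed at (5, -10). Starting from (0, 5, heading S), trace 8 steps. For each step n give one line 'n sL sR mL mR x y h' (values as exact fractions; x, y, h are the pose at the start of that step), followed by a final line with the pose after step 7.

n=0: pose=(0,5,S); sL=10/17, sR=90/193; mL=-200/3281, mR=-1730/3281; mL+mR=-10/17 → advance -1; mR−mL=-90/193 → turn -1·90°
n=1: pose=(0,6,W); sL=9/26, sR=45/194; mL=-72/1261, mR=-729/2522; mL+mR=-9/26 → advance -1; mR−mL=-45/194 → turn -1·90°
n=2: pose=(1,6,N); sL=90/397, sR=18/73; mL=288/28981, mR=-6858/28981; mL+mR=-90/397 → advance -1; mR−mL=-18/73 → turn -1·90°
n=3: pose=(1,5,E); sL=9/29, sR=9/17; mL=54/493, mR=-207/493; mL+mR=-9/29 → advance -1; mR−mL=-9/17 → turn -1·90°
n=4: pose=(0,5,S); sL=10/17, sR=90/193; mL=-200/3281, mR=-1730/3281; mL+mR=-10/17 → advance -1; mR−mL=-90/193 → turn -1·90°
n=5: pose=(0,6,W); sL=9/26, sR=45/194; mL=-72/1261, mR=-729/2522; mL+mR=-9/26 → advance -1; mR−mL=-45/194 → turn -1·90°
n=6: pose=(1,6,N); sL=90/397, sR=18/73; mL=288/28981, mR=-6858/28981; mL+mR=-90/397 → advance -1; mR−mL=-18/73 → turn -1·90°
n=7: pose=(1,5,E); sL=9/29, sR=9/17; mL=54/493, mR=-207/493; mL+mR=-9/29 → advance -1; mR−mL=-9/17 → turn -1·90°

0 10/17 90/193 -200/3281 -1730/3281 0 5 S
1 9/26 45/194 -72/1261 -729/2522 0 6 W
2 90/397 18/73 288/28981 -6858/28981 1 6 N
3 9/29 9/17 54/493 -207/493 1 5 E
4 10/17 90/193 -200/3281 -1730/3281 0 5 S
5 9/26 45/194 -72/1261 -729/2522 0 6 W
6 90/397 18/73 288/28981 -6858/28981 1 6 N
7 9/29 9/17 54/493 -207/493 1 5 E
final 0 5 S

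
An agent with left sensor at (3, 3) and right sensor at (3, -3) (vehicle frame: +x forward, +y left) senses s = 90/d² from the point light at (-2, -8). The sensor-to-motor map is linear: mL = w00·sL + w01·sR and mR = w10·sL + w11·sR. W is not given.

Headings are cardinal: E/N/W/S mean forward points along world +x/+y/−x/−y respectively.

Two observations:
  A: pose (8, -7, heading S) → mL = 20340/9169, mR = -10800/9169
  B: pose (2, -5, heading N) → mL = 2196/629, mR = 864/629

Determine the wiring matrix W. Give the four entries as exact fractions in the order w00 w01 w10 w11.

1 1 1 -1

obs A: pose=(8,-7,S) → sL=90/173, sR=90/53, mL=20340/9169, mR=-10800/9169
obs B: pose=(2,-5,N) → sL=90/37, sR=18/17, mL=2196/629, mR=864/629
sensor matrix S = [[90/173, 90/53], [90/37, 18/17]]; det S = -20645280/5767301
solve [mL_A; mL_B] = S·[w00; w01] and [mR_A; mR_B] = S·[w10; w11]:
  w00 = 1, w01 = 1, w10 = 1, w11 = -1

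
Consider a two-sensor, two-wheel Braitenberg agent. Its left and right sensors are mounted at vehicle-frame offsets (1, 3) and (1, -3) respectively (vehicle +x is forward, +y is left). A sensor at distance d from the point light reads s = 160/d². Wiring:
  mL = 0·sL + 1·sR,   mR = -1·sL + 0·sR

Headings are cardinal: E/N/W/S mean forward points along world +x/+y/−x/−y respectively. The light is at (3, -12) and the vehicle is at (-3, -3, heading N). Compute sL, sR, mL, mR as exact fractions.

160/181 160/109 160/109 -160/181

left sensor world pos  = (-6, -2); dL² = 181
right sensor world pos = (0, -2); dR² = 109
sL = 160/181 = 160/181
sR = 160/109 = 160/109
mL = 0·sL + 1·sR = 160/109
mR = -1·sL + 0·sR = -160/181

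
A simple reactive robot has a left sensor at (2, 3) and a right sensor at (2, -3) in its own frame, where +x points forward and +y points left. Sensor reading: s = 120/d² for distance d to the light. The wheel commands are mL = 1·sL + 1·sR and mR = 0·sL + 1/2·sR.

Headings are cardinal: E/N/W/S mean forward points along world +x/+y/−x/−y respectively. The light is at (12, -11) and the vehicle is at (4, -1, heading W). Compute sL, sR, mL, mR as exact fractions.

left sensor world pos  = (2, -4); dL² = 149
right sensor world pos = (2, 2); dR² = 269
sL = 120/149 = 120/149
sR = 120/269 = 120/269
mL = 1·sL + 1·sR = 50160/40081
mR = 0·sL + 1/2·sR = 60/269

120/149 120/269 50160/40081 60/269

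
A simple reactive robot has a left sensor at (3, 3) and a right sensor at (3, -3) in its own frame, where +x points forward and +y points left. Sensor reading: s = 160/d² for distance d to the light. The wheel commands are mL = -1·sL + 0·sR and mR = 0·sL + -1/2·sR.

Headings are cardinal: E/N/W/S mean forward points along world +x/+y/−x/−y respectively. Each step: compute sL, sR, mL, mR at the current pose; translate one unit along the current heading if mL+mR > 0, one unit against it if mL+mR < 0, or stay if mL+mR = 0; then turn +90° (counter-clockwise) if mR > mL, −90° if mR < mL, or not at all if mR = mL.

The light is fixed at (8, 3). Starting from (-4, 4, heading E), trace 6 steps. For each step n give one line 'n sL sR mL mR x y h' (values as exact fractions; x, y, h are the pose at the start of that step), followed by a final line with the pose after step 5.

0 160/97 32/17 -160/97 -16/17 -4 4 E
1 10/17 40/29 -10/17 -20/29 -5 4 N
2 160/109 160/109 -160/109 -80/109 -5 3 E
3 80/149 16/13 -80/149 -8/13 -6 3 N
4 32/25 160/137 -32/25 -80/137 -6 2 E
5 20/41 40/37 -20/41 -20/37 -7 2 N
final -7 1 E

n=0: pose=(-4,4,E); sL=160/97, sR=32/17; mL=-160/97, mR=-16/17; mL+mR=-4272/1649 → advance -1; mR−mL=1168/1649 → turn +1·90°
n=1: pose=(-5,4,N); sL=10/17, sR=40/29; mL=-10/17, mR=-20/29; mL+mR=-630/493 → advance -1; mR−mL=-50/493 → turn -1·90°
n=2: pose=(-5,3,E); sL=160/109, sR=160/109; mL=-160/109, mR=-80/109; mL+mR=-240/109 → advance -1; mR−mL=80/109 → turn +1·90°
n=3: pose=(-6,3,N); sL=80/149, sR=16/13; mL=-80/149, mR=-8/13; mL+mR=-2232/1937 → advance -1; mR−mL=-152/1937 → turn -1·90°
n=4: pose=(-6,2,E); sL=32/25, sR=160/137; mL=-32/25, mR=-80/137; mL+mR=-6384/3425 → advance -1; mR−mL=2384/3425 → turn +1·90°
n=5: pose=(-7,2,N); sL=20/41, sR=40/37; mL=-20/41, mR=-20/37; mL+mR=-1560/1517 → advance -1; mR−mL=-80/1517 → turn -1·90°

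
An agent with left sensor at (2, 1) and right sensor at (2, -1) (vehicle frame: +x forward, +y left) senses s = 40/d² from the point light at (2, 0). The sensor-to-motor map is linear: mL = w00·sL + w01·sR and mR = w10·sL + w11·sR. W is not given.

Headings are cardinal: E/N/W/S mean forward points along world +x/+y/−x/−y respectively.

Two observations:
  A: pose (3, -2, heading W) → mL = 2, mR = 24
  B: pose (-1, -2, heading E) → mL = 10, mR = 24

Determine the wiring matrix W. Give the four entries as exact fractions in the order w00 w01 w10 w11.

1/2 0 1 1

obs A: pose=(3,-2,W) → sL=4, sR=20, mL=2, mR=24
obs B: pose=(-1,-2,E) → sL=20, sR=4, mL=10, mR=24
sensor matrix S = [[4, 20], [20, 4]]; det S = -384
solve [mL_A; mL_B] = S·[w00; w01] and [mR_A; mR_B] = S·[w10; w11]:
  w00 = 1/2, w01 = 0, w10 = 1, w11 = 1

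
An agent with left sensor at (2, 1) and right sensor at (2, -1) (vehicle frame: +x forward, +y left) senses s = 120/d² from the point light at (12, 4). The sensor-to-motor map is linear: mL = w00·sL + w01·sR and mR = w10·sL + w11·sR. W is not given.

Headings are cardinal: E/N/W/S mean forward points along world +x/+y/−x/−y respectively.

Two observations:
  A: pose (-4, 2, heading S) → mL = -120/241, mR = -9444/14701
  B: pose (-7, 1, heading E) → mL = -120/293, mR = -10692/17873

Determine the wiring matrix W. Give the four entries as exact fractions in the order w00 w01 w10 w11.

-1 0 -1/2 -1

obs A: pose=(-4,2,S) → sL=120/241, sR=24/61, mL=-120/241, mR=-9444/14701
obs B: pose=(-7,1,E) → sL=120/293, sR=24/61, mL=-120/293, mR=-10692/17873
sensor matrix S = [[120/241, 24/61], [120/293, 24/61]]; det S = 149760/4307393
solve [mL_A; mL_B] = S·[w00; w01] and [mR_A; mR_B] = S·[w10; w11]:
  w00 = -1, w01 = 0, w10 = -1/2, w11 = -1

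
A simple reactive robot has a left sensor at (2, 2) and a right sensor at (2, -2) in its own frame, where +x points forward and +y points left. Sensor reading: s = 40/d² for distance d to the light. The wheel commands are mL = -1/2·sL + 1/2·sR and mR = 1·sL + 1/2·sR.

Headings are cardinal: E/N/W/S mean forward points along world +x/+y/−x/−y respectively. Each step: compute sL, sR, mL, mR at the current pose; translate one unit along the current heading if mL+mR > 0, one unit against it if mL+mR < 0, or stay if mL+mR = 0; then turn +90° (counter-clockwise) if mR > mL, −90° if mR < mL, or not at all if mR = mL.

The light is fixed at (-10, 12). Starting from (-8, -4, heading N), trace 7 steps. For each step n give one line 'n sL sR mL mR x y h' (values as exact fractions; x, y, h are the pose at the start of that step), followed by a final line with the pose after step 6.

0 10/49 10/53 -20/2597 775/2597 -8 -4 N
1 40/289 40/169 2400/48841 12540/48841 -8 -3 W
2 20/149 4/29 8/4321 878/4321 -9 -3 S
3 8/41 40/333 -512/13653 3484/13653 -9 -4 E
4 10/49 10/53 -20/2597 775/2597 -8 -4 N
5 40/289 40/169 2400/48841 12540/48841 -8 -3 W
6 20/149 4/29 8/4321 878/4321 -9 -3 S
final -9 -4 E

n=0: pose=(-8,-4,N); sL=10/49, sR=10/53; mL=-20/2597, mR=775/2597; mL+mR=755/2597 → advance +1; mR−mL=15/49 → turn +1·90°
n=1: pose=(-8,-3,W); sL=40/289, sR=40/169; mL=2400/48841, mR=12540/48841; mL+mR=14940/48841 → advance +1; mR−mL=60/289 → turn +1·90°
n=2: pose=(-9,-3,S); sL=20/149, sR=4/29; mL=8/4321, mR=878/4321; mL+mR=886/4321 → advance +1; mR−mL=30/149 → turn +1·90°
n=3: pose=(-9,-4,E); sL=8/41, sR=40/333; mL=-512/13653, mR=3484/13653; mL+mR=2972/13653 → advance +1; mR−mL=12/41 → turn +1·90°
n=4: pose=(-8,-4,N); sL=10/49, sR=10/53; mL=-20/2597, mR=775/2597; mL+mR=755/2597 → advance +1; mR−mL=15/49 → turn +1·90°
n=5: pose=(-8,-3,W); sL=40/289, sR=40/169; mL=2400/48841, mR=12540/48841; mL+mR=14940/48841 → advance +1; mR−mL=60/289 → turn +1·90°
n=6: pose=(-9,-3,S); sL=20/149, sR=4/29; mL=8/4321, mR=878/4321; mL+mR=886/4321 → advance +1; mR−mL=30/149 → turn +1·90°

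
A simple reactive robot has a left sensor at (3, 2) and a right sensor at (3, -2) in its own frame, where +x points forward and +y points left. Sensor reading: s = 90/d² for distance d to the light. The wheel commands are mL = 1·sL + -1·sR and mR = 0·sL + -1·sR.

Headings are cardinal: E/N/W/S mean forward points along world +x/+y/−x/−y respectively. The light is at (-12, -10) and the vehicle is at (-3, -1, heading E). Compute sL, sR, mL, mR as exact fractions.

18/53 90/193 -1296/10229 -90/193

left sensor world pos  = (0, 1); dL² = 265
right sensor world pos = (0, -3); dR² = 193
sL = 90/265 = 18/53
sR = 90/193 = 90/193
mL = 1·sL + -1·sR = -1296/10229
mR = 0·sL + -1·sR = -90/193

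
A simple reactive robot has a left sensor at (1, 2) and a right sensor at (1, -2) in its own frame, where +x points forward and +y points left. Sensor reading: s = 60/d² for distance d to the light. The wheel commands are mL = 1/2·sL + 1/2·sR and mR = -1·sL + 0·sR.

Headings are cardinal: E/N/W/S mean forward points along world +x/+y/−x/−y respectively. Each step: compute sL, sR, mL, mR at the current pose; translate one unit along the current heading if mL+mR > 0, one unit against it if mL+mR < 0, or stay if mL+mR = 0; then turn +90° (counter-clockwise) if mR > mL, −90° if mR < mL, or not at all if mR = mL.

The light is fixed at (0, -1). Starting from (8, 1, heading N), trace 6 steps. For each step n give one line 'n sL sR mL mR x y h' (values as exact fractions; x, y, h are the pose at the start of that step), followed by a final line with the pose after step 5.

0 4/3 60/109 308/327 -4/3 8 1 N
1 2/3 30/41 86/123 -2/3 8 0 E
2 60/121 60/49 5100/5929 -60/121 9 0 S
3 15/17 15/17 15/17 -15/17 9 -1 W
4 6/5 30/61 258/305 -6/5 9 -1 N
5 60/101 60/109 6300/11009 -60/101 9 -2 E
final 8 -2 S

n=0: pose=(8,1,N); sL=4/3, sR=60/109; mL=308/327, mR=-4/3; mL+mR=-128/327 → advance -1; mR−mL=-248/109 → turn -1·90°
n=1: pose=(8,0,E); sL=2/3, sR=30/41; mL=86/123, mR=-2/3; mL+mR=4/123 → advance +1; mR−mL=-56/41 → turn -1·90°
n=2: pose=(9,0,S); sL=60/121, sR=60/49; mL=5100/5929, mR=-60/121; mL+mR=2160/5929 → advance +1; mR−mL=-8040/5929 → turn -1·90°
n=3: pose=(9,-1,W); sL=15/17, sR=15/17; mL=15/17, mR=-15/17; mL+mR=0 → advance +0; mR−mL=-30/17 → turn -1·90°
n=4: pose=(9,-1,N); sL=6/5, sR=30/61; mL=258/305, mR=-6/5; mL+mR=-108/305 → advance -1; mR−mL=-624/305 → turn -1·90°
n=5: pose=(9,-2,E); sL=60/101, sR=60/109; mL=6300/11009, mR=-60/101; mL+mR=-240/11009 → advance -1; mR−mL=-12840/11009 → turn -1·90°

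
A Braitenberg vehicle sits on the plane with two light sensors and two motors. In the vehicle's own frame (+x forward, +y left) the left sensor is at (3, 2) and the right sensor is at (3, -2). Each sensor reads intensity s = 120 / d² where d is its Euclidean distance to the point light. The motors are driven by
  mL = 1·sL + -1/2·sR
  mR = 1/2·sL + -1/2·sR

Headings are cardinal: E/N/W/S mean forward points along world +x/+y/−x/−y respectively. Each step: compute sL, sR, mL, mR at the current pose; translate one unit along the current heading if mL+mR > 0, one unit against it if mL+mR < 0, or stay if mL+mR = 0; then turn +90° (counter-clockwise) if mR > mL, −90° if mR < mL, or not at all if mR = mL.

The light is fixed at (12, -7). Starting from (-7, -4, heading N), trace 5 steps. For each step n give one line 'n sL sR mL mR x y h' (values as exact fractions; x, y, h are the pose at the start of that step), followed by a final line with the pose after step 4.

n=0: pose=(-7,-4,N); sL=40/159, sR=24/65; mL=692/10335, mR=-608/10335; mL+mR=28/3445 → advance +1; mR−mL=-20/159 → turn -1·90°
n=1: pose=(-7,-3,E); sL=30/73, sR=6/13; mL=171/949, mR=-24/949; mL+mR=147/949 → advance +1; mR−mL=-15/73 → turn -1·90°
n=2: pose=(-6,-3,S); sL=120/257, sR=120/401; mL=32700/103057, mR=8640/103057; mL+mR=41340/103057 → advance +1; mR−mL=-60/257 → turn -1·90°
n=3: pose=(-6,-4,W); sL=60/221, sR=60/233; mL=7350/51493, mR=360/51493; mL+mR=7710/51493 → advance +1; mR−mL=-30/221 → turn -1·90°
n=4: pose=(-7,-4,N); sL=40/159, sR=24/65; mL=692/10335, mR=-608/10335; mL+mR=28/3445 → advance +1; mR−mL=-20/159 → turn -1·90°

0 40/159 24/65 692/10335 -608/10335 -7 -4 N
1 30/73 6/13 171/949 -24/949 -7 -3 E
2 120/257 120/401 32700/103057 8640/103057 -6 -3 S
3 60/221 60/233 7350/51493 360/51493 -6 -4 W
4 40/159 24/65 692/10335 -608/10335 -7 -4 N
final -7 -3 E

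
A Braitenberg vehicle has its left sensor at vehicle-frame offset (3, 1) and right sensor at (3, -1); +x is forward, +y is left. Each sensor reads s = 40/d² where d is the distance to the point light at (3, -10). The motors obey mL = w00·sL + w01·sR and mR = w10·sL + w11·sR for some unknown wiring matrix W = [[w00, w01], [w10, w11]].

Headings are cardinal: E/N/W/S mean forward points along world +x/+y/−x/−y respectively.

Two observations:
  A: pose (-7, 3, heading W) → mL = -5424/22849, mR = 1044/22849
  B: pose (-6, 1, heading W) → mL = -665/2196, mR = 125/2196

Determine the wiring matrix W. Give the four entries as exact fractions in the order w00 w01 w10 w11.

obs A: pose=(-7,3,W) → sL=40/313, sR=8/73, mL=-5424/22849, mR=1044/22849
obs B: pose=(-6,1,W) → sL=10/61, sR=5/36, mL=-665/2196, mR=125/2196
sensor matrix S = [[40/313, 8/73], [10/61, 5/36]]; det S = -2710/12544101
solve [mL_A; mL_B] = S·[w00; w01] and [mR_A; mR_B] = S·[w10; w11]:
  w00 = -1, w01 = -1, w10 = -1/2, w11 = 1

-1 -1 -1/2 1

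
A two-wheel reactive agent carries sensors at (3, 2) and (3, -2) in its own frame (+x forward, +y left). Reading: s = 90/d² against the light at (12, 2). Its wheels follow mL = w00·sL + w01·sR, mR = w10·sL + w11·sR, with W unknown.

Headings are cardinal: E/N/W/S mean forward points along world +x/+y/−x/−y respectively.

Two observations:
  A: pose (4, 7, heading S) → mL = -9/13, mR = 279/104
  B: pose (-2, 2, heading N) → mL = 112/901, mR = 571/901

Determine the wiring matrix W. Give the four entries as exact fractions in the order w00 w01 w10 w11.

obs A: pose=(4,7,S) → sL=9/4, sR=45/52, mL=-9/13, mR=279/104
obs B: pose=(-2,2,N) → sL=18/53, sR=10/17, mL=112/901, mR=571/901
sensor matrix S = [[9/4, 45/52], [18/53, 10/17]]; det S = 12060/11713
solve [mL_A; mL_B] = S·[w00; w01] and [mR_A; mR_B] = S·[w10; w11]:
  w00 = -1/2, w01 = 1/2, w10 = 1, w11 = 1/2

-1/2 1/2 1 1/2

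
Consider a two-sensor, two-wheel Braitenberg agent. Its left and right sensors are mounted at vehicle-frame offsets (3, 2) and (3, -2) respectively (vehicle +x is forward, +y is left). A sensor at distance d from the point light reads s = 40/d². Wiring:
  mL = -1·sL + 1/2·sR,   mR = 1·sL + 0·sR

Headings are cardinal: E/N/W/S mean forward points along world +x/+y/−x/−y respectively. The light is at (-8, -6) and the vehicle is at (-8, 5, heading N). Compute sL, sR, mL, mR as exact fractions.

1/5 1/5 -1/10 1/5

left sensor world pos  = (-10, 8); dL² = 200
right sensor world pos = (-6, 8); dR² = 200
sL = 40/200 = 1/5
sR = 40/200 = 1/5
mL = -1·sL + 1/2·sR = -1/10
mR = 1·sL + 0·sR = 1/5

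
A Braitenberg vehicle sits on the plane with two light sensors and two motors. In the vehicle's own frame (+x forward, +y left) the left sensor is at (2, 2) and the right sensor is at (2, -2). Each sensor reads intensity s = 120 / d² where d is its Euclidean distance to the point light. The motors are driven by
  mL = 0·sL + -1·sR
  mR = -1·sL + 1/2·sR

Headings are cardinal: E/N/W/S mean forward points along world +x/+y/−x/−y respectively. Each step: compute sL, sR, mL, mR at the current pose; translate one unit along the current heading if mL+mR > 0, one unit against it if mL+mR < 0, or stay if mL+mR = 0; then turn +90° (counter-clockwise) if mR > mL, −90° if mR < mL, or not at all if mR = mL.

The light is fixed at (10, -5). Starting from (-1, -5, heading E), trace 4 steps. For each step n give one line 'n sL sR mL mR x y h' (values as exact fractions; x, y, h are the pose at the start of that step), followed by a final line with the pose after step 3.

0 24/17 24/17 -24/17 -12/17 -1 -5 E
1 3/5 15/13 -15/13 -3/130 -2 -5 N
2 24/41 120/197 -120/197 -2268/8077 -2 -6 W
3 4/3 60/89 -60/89 -266/267 -1 -6 S
final -1 -5 W

n=0: pose=(-1,-5,E); sL=24/17, sR=24/17; mL=-24/17, mR=-12/17; mL+mR=-36/17 → advance -1; mR−mL=12/17 → turn +1·90°
n=1: pose=(-2,-5,N); sL=3/5, sR=15/13; mL=-15/13, mR=-3/130; mL+mR=-153/130 → advance -1; mR−mL=147/130 → turn +1·90°
n=2: pose=(-2,-6,W); sL=24/41, sR=120/197; mL=-120/197, mR=-2268/8077; mL+mR=-7188/8077 → advance -1; mR−mL=2652/8077 → turn +1·90°
n=3: pose=(-1,-6,S); sL=4/3, sR=60/89; mL=-60/89, mR=-266/267; mL+mR=-446/267 → advance -1; mR−mL=-86/267 → turn -1·90°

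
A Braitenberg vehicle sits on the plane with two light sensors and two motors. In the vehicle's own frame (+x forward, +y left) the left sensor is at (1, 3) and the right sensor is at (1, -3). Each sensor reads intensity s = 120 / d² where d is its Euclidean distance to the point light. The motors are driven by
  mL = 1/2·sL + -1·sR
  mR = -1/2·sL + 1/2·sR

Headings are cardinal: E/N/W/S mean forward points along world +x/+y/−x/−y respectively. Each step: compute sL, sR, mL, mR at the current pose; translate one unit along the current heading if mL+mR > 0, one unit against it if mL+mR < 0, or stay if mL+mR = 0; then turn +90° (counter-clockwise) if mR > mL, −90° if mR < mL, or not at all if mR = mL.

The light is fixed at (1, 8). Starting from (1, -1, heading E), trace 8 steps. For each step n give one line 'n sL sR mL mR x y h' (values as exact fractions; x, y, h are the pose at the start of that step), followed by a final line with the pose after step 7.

0 120/37 24/29 852/1073 -1296/1073 1 -1 E
1 15/13 30/29 -345/754 -45/754 0 -1 S
2 24/5 120/121 852/605 -1152/605 0 0 E
3 60/41 60/53 -870/2173 -360/2173 -1 0 S
4 120/17 120/101 4020/1717 -5040/1717 -1 1 E
5 15/8 6/5 -21/80 -27/80 -2 1 S
6 120/97 24/5 -2028/485 864/485 -2 2 W
7 12/5 60/37 -78/185 -72/185 -1 2 S
final -1 3 E

n=0: pose=(1,-1,E); sL=120/37, sR=24/29; mL=852/1073, mR=-1296/1073; mL+mR=-12/29 → advance -1; mR−mL=-2148/1073 → turn -1·90°
n=1: pose=(0,-1,S); sL=15/13, sR=30/29; mL=-345/754, mR=-45/754; mL+mR=-15/29 → advance -1; mR−mL=150/377 → turn +1·90°
n=2: pose=(0,0,E); sL=24/5, sR=120/121; mL=852/605, mR=-1152/605; mL+mR=-60/121 → advance -1; mR−mL=-2004/605 → turn -1·90°
n=3: pose=(-1,0,S); sL=60/41, sR=60/53; mL=-870/2173, mR=-360/2173; mL+mR=-30/53 → advance -1; mR−mL=510/2173 → turn +1·90°
n=4: pose=(-1,1,E); sL=120/17, sR=120/101; mL=4020/1717, mR=-5040/1717; mL+mR=-60/101 → advance -1; mR−mL=-9060/1717 → turn -1·90°
n=5: pose=(-2,1,S); sL=15/8, sR=6/5; mL=-21/80, mR=-27/80; mL+mR=-3/5 → advance -1; mR−mL=-3/40 → turn -1·90°
n=6: pose=(-2,2,W); sL=120/97, sR=24/5; mL=-2028/485, mR=864/485; mL+mR=-12/5 → advance -1; mR−mL=2892/485 → turn +1·90°
n=7: pose=(-1,2,S); sL=12/5, sR=60/37; mL=-78/185, mR=-72/185; mL+mR=-30/37 → advance -1; mR−mL=6/185 → turn +1·90°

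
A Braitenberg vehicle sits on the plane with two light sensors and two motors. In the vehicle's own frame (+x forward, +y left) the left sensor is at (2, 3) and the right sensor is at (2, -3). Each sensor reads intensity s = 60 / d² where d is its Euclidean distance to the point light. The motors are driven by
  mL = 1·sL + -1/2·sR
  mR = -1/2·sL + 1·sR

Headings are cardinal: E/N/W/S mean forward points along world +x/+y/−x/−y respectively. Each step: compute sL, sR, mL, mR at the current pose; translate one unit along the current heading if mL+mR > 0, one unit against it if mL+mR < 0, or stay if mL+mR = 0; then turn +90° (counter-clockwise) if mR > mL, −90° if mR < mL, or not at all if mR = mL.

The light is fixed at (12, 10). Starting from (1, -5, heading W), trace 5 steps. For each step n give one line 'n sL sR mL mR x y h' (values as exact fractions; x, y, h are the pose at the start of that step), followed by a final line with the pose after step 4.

n=0: pose=(1,-5,W); sL=60/493, sR=60/313; mL=3990/154309, mR=20190/154309; mL+mR=24180/154309 → advance +1; mR−mL=16200/154309 → turn +1·90°
n=1: pose=(0,-5,S); sL=6/37, sR=30/257; mL=987/9509, mR=339/9509; mL+mR=1326/9509 → advance +1; mR−mL=-648/9509 → turn -1·90°
n=2: pose=(0,-6,W); sL=60/557, sR=12/73; mL=1038/40661, mR=4494/40661; mL+mR=5532/40661 → advance +1; mR−mL=3456/40661 → turn +1·90°
n=3: pose=(-1,-6,S); sL=15/106, sR=3/29; mL=138/1537, mR=201/6148; mL+mR=753/6148 → advance +1; mR−mL=-351/6148 → turn -1·90°
n=4: pose=(-1,-7,W); sL=12/125, sR=60/421; mL=1302/52625, mR=4974/52625; mL+mR=6276/52625 → advance +1; mR−mL=3672/52625 → turn +1·90°

0 60/493 60/313 3990/154309 20190/154309 1 -5 W
1 6/37 30/257 987/9509 339/9509 0 -5 S
2 60/557 12/73 1038/40661 4494/40661 0 -6 W
3 15/106 3/29 138/1537 201/6148 -1 -6 S
4 12/125 60/421 1302/52625 4974/52625 -1 -7 W
final -2 -7 S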